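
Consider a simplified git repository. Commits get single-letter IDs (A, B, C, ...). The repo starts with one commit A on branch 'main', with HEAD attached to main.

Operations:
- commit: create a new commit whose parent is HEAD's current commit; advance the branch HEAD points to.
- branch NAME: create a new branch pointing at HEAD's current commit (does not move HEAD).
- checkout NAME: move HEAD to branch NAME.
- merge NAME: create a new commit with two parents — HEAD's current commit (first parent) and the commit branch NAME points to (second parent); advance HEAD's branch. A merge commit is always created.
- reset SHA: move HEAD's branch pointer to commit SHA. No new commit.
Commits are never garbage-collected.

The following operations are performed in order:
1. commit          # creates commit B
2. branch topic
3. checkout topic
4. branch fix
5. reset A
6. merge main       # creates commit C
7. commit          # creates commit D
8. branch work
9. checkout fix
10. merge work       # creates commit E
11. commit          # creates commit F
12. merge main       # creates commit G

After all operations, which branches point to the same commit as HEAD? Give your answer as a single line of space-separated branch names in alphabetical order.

Answer: fix

Derivation:
After op 1 (commit): HEAD=main@B [main=B]
After op 2 (branch): HEAD=main@B [main=B topic=B]
After op 3 (checkout): HEAD=topic@B [main=B topic=B]
After op 4 (branch): HEAD=topic@B [fix=B main=B topic=B]
After op 5 (reset): HEAD=topic@A [fix=B main=B topic=A]
After op 6 (merge): HEAD=topic@C [fix=B main=B topic=C]
After op 7 (commit): HEAD=topic@D [fix=B main=B topic=D]
After op 8 (branch): HEAD=topic@D [fix=B main=B topic=D work=D]
After op 9 (checkout): HEAD=fix@B [fix=B main=B topic=D work=D]
After op 10 (merge): HEAD=fix@E [fix=E main=B topic=D work=D]
After op 11 (commit): HEAD=fix@F [fix=F main=B topic=D work=D]
After op 12 (merge): HEAD=fix@G [fix=G main=B topic=D work=D]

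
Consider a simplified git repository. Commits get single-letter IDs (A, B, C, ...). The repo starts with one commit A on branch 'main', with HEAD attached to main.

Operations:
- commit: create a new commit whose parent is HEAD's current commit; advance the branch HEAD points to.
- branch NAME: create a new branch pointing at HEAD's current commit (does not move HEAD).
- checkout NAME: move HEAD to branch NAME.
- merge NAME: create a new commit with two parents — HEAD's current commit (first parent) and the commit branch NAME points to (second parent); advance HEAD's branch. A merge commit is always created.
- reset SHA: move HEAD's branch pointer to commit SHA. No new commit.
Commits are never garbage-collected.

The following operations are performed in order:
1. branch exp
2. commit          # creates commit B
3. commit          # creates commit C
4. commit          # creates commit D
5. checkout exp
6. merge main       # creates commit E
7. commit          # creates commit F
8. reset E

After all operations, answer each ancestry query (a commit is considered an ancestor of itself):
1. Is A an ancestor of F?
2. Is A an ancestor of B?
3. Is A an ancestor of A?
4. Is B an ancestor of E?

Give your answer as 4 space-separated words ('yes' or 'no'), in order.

After op 1 (branch): HEAD=main@A [exp=A main=A]
After op 2 (commit): HEAD=main@B [exp=A main=B]
After op 3 (commit): HEAD=main@C [exp=A main=C]
After op 4 (commit): HEAD=main@D [exp=A main=D]
After op 5 (checkout): HEAD=exp@A [exp=A main=D]
After op 6 (merge): HEAD=exp@E [exp=E main=D]
After op 7 (commit): HEAD=exp@F [exp=F main=D]
After op 8 (reset): HEAD=exp@E [exp=E main=D]
ancestors(F) = {A,B,C,D,E,F}; A in? yes
ancestors(B) = {A,B}; A in? yes
ancestors(A) = {A}; A in? yes
ancestors(E) = {A,B,C,D,E}; B in? yes

Answer: yes yes yes yes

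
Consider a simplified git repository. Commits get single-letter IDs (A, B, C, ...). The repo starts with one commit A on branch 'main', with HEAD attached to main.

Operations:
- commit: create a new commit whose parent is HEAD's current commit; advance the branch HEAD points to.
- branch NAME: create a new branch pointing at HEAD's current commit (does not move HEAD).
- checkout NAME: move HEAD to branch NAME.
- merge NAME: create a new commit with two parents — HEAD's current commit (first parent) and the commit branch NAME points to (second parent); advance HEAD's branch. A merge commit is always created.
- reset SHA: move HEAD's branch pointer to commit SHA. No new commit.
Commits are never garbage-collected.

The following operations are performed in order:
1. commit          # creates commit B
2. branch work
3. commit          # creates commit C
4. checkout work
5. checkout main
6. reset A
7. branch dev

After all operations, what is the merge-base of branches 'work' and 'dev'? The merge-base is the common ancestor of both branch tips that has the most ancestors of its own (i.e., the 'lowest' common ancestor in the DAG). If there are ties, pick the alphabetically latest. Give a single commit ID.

After op 1 (commit): HEAD=main@B [main=B]
After op 2 (branch): HEAD=main@B [main=B work=B]
After op 3 (commit): HEAD=main@C [main=C work=B]
After op 4 (checkout): HEAD=work@B [main=C work=B]
After op 5 (checkout): HEAD=main@C [main=C work=B]
After op 6 (reset): HEAD=main@A [main=A work=B]
After op 7 (branch): HEAD=main@A [dev=A main=A work=B]
ancestors(work=B): ['A', 'B']
ancestors(dev=A): ['A']
common: ['A']

Answer: A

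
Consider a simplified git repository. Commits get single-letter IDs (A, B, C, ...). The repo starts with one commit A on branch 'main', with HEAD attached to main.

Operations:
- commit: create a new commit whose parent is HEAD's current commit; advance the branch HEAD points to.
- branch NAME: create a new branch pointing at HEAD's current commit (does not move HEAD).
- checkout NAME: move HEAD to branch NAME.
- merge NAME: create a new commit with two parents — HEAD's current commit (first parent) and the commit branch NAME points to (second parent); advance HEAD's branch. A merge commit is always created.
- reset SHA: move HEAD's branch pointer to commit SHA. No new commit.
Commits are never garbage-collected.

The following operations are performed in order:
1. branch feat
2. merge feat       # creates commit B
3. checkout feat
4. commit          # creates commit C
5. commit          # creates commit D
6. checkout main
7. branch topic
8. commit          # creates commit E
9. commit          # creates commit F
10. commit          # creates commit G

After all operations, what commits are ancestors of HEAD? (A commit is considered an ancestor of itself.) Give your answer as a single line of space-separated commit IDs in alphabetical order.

Answer: A B E F G

Derivation:
After op 1 (branch): HEAD=main@A [feat=A main=A]
After op 2 (merge): HEAD=main@B [feat=A main=B]
After op 3 (checkout): HEAD=feat@A [feat=A main=B]
After op 4 (commit): HEAD=feat@C [feat=C main=B]
After op 5 (commit): HEAD=feat@D [feat=D main=B]
After op 6 (checkout): HEAD=main@B [feat=D main=B]
After op 7 (branch): HEAD=main@B [feat=D main=B topic=B]
After op 8 (commit): HEAD=main@E [feat=D main=E topic=B]
After op 9 (commit): HEAD=main@F [feat=D main=F topic=B]
After op 10 (commit): HEAD=main@G [feat=D main=G topic=B]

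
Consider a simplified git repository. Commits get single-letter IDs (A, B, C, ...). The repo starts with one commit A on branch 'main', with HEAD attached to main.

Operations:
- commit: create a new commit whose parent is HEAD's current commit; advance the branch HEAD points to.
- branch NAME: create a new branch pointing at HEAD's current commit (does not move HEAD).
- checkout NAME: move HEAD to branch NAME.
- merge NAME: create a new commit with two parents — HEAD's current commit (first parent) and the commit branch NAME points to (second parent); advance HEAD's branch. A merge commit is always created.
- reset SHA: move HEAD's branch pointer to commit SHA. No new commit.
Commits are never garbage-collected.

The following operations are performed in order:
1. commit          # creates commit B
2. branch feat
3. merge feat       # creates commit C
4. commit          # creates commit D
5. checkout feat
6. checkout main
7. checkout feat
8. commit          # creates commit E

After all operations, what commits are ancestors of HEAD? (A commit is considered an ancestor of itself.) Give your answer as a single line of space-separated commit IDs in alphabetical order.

Answer: A B E

Derivation:
After op 1 (commit): HEAD=main@B [main=B]
After op 2 (branch): HEAD=main@B [feat=B main=B]
After op 3 (merge): HEAD=main@C [feat=B main=C]
After op 4 (commit): HEAD=main@D [feat=B main=D]
After op 5 (checkout): HEAD=feat@B [feat=B main=D]
After op 6 (checkout): HEAD=main@D [feat=B main=D]
After op 7 (checkout): HEAD=feat@B [feat=B main=D]
After op 8 (commit): HEAD=feat@E [feat=E main=D]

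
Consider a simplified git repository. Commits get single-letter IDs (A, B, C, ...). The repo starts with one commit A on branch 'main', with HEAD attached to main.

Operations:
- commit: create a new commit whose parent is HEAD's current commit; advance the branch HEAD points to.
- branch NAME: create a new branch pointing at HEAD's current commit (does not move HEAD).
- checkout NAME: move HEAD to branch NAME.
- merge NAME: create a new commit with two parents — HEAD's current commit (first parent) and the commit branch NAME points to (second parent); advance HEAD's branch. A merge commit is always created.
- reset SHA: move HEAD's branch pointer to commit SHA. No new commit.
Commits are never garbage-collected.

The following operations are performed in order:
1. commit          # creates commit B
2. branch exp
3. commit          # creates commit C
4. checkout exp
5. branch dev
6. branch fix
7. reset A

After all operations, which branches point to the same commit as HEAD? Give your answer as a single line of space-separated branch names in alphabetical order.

Answer: exp

Derivation:
After op 1 (commit): HEAD=main@B [main=B]
After op 2 (branch): HEAD=main@B [exp=B main=B]
After op 3 (commit): HEAD=main@C [exp=B main=C]
After op 4 (checkout): HEAD=exp@B [exp=B main=C]
After op 5 (branch): HEAD=exp@B [dev=B exp=B main=C]
After op 6 (branch): HEAD=exp@B [dev=B exp=B fix=B main=C]
After op 7 (reset): HEAD=exp@A [dev=B exp=A fix=B main=C]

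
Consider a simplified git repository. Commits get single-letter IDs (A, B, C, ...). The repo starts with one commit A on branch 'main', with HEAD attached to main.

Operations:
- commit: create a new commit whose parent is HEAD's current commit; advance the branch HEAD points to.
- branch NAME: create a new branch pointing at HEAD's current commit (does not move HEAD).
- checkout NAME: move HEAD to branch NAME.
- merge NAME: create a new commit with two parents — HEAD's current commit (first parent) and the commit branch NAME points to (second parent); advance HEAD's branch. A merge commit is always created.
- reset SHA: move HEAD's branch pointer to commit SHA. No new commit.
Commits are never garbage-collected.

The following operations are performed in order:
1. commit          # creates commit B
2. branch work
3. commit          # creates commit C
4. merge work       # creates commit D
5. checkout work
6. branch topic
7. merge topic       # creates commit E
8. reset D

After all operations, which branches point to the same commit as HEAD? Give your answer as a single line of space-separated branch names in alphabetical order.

Answer: main work

Derivation:
After op 1 (commit): HEAD=main@B [main=B]
After op 2 (branch): HEAD=main@B [main=B work=B]
After op 3 (commit): HEAD=main@C [main=C work=B]
After op 4 (merge): HEAD=main@D [main=D work=B]
After op 5 (checkout): HEAD=work@B [main=D work=B]
After op 6 (branch): HEAD=work@B [main=D topic=B work=B]
After op 7 (merge): HEAD=work@E [main=D topic=B work=E]
After op 8 (reset): HEAD=work@D [main=D topic=B work=D]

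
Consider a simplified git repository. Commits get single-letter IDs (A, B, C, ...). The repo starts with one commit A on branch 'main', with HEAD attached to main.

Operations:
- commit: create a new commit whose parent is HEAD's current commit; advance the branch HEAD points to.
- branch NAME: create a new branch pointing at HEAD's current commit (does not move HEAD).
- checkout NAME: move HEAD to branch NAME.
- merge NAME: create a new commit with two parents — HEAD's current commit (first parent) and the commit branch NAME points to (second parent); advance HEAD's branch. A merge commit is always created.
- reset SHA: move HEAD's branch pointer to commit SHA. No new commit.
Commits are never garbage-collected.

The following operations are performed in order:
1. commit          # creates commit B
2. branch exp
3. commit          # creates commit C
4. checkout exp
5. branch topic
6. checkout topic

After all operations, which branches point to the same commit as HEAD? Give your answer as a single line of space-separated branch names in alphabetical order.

Answer: exp topic

Derivation:
After op 1 (commit): HEAD=main@B [main=B]
After op 2 (branch): HEAD=main@B [exp=B main=B]
After op 3 (commit): HEAD=main@C [exp=B main=C]
After op 4 (checkout): HEAD=exp@B [exp=B main=C]
After op 5 (branch): HEAD=exp@B [exp=B main=C topic=B]
After op 6 (checkout): HEAD=topic@B [exp=B main=C topic=B]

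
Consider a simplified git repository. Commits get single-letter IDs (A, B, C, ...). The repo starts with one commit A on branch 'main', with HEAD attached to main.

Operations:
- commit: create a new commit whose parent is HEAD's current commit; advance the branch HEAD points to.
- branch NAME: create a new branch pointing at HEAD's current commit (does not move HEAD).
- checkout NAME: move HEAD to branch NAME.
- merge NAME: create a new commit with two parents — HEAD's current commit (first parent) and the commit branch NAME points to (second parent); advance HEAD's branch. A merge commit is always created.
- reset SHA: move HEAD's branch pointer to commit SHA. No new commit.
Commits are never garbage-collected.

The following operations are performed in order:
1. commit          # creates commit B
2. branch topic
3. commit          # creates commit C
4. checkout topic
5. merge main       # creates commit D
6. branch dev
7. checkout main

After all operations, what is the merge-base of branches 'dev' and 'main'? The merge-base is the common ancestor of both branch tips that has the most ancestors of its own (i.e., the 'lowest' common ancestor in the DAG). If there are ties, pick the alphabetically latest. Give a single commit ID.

Answer: C

Derivation:
After op 1 (commit): HEAD=main@B [main=B]
After op 2 (branch): HEAD=main@B [main=B topic=B]
After op 3 (commit): HEAD=main@C [main=C topic=B]
After op 4 (checkout): HEAD=topic@B [main=C topic=B]
After op 5 (merge): HEAD=topic@D [main=C topic=D]
After op 6 (branch): HEAD=topic@D [dev=D main=C topic=D]
After op 7 (checkout): HEAD=main@C [dev=D main=C topic=D]
ancestors(dev=D): ['A', 'B', 'C', 'D']
ancestors(main=C): ['A', 'B', 'C']
common: ['A', 'B', 'C']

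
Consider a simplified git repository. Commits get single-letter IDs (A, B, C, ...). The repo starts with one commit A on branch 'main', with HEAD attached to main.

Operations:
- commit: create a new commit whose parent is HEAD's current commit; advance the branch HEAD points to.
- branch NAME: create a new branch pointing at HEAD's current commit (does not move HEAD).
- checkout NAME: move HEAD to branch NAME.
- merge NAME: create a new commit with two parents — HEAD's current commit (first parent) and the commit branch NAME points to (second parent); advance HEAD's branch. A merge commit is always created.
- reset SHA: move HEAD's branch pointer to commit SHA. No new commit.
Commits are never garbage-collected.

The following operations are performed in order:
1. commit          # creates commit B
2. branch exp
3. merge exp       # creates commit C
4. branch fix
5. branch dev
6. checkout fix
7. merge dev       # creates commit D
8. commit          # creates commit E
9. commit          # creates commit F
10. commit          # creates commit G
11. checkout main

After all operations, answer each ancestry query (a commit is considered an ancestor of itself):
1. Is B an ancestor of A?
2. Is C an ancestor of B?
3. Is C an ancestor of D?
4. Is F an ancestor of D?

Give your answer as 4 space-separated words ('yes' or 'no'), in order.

After op 1 (commit): HEAD=main@B [main=B]
After op 2 (branch): HEAD=main@B [exp=B main=B]
After op 3 (merge): HEAD=main@C [exp=B main=C]
After op 4 (branch): HEAD=main@C [exp=B fix=C main=C]
After op 5 (branch): HEAD=main@C [dev=C exp=B fix=C main=C]
After op 6 (checkout): HEAD=fix@C [dev=C exp=B fix=C main=C]
After op 7 (merge): HEAD=fix@D [dev=C exp=B fix=D main=C]
After op 8 (commit): HEAD=fix@E [dev=C exp=B fix=E main=C]
After op 9 (commit): HEAD=fix@F [dev=C exp=B fix=F main=C]
After op 10 (commit): HEAD=fix@G [dev=C exp=B fix=G main=C]
After op 11 (checkout): HEAD=main@C [dev=C exp=B fix=G main=C]
ancestors(A) = {A}; B in? no
ancestors(B) = {A,B}; C in? no
ancestors(D) = {A,B,C,D}; C in? yes
ancestors(D) = {A,B,C,D}; F in? no

Answer: no no yes no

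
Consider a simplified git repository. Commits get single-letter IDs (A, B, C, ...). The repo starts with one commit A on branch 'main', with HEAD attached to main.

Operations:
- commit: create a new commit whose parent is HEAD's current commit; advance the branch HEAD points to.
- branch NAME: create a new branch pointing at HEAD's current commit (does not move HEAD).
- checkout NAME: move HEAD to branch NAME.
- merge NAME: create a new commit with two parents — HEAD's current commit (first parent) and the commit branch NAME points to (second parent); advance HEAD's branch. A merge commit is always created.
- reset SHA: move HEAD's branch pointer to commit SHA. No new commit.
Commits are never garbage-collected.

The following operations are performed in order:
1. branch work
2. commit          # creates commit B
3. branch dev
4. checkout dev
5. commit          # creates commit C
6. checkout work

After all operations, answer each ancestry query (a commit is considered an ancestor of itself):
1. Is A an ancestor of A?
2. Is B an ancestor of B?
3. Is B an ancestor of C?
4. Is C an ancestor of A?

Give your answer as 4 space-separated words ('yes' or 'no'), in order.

After op 1 (branch): HEAD=main@A [main=A work=A]
After op 2 (commit): HEAD=main@B [main=B work=A]
After op 3 (branch): HEAD=main@B [dev=B main=B work=A]
After op 4 (checkout): HEAD=dev@B [dev=B main=B work=A]
After op 5 (commit): HEAD=dev@C [dev=C main=B work=A]
After op 6 (checkout): HEAD=work@A [dev=C main=B work=A]
ancestors(A) = {A}; A in? yes
ancestors(B) = {A,B}; B in? yes
ancestors(C) = {A,B,C}; B in? yes
ancestors(A) = {A}; C in? no

Answer: yes yes yes no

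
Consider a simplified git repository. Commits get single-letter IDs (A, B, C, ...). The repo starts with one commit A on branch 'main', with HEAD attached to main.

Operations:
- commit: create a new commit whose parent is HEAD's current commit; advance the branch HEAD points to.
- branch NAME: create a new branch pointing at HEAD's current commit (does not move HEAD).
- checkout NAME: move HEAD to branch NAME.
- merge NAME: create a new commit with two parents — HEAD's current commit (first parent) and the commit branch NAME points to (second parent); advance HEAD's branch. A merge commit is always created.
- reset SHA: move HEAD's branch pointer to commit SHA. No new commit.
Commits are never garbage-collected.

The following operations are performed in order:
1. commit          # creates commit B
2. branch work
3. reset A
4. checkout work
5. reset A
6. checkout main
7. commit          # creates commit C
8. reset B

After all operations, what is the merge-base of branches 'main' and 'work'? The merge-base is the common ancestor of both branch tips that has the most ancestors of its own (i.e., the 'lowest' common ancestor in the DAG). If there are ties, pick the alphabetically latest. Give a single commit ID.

Answer: A

Derivation:
After op 1 (commit): HEAD=main@B [main=B]
After op 2 (branch): HEAD=main@B [main=B work=B]
After op 3 (reset): HEAD=main@A [main=A work=B]
After op 4 (checkout): HEAD=work@B [main=A work=B]
After op 5 (reset): HEAD=work@A [main=A work=A]
After op 6 (checkout): HEAD=main@A [main=A work=A]
After op 7 (commit): HEAD=main@C [main=C work=A]
After op 8 (reset): HEAD=main@B [main=B work=A]
ancestors(main=B): ['A', 'B']
ancestors(work=A): ['A']
common: ['A']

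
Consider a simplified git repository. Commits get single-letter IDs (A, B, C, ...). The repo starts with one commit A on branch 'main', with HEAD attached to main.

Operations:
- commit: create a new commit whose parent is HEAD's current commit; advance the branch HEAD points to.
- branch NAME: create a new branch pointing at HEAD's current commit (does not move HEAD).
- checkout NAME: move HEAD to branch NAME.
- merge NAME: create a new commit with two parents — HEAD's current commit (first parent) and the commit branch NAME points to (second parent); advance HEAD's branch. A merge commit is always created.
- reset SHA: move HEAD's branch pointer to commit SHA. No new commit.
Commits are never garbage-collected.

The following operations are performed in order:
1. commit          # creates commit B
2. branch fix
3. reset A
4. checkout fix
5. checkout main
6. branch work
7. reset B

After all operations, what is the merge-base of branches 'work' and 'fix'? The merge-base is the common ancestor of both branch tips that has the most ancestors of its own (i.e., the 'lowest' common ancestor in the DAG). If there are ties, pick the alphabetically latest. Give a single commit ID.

After op 1 (commit): HEAD=main@B [main=B]
After op 2 (branch): HEAD=main@B [fix=B main=B]
After op 3 (reset): HEAD=main@A [fix=B main=A]
After op 4 (checkout): HEAD=fix@B [fix=B main=A]
After op 5 (checkout): HEAD=main@A [fix=B main=A]
After op 6 (branch): HEAD=main@A [fix=B main=A work=A]
After op 7 (reset): HEAD=main@B [fix=B main=B work=A]
ancestors(work=A): ['A']
ancestors(fix=B): ['A', 'B']
common: ['A']

Answer: A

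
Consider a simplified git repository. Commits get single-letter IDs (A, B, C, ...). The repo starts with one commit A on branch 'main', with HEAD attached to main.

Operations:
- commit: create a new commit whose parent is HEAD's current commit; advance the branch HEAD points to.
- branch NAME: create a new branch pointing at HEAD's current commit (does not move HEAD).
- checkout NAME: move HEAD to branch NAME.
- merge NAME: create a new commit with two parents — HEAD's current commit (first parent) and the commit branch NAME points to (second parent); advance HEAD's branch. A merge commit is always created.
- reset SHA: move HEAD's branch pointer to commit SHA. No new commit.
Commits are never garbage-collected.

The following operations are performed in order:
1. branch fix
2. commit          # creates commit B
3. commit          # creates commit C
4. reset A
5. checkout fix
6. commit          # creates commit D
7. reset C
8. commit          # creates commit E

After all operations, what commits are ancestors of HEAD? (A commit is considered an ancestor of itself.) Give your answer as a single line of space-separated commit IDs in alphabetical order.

Answer: A B C E

Derivation:
After op 1 (branch): HEAD=main@A [fix=A main=A]
After op 2 (commit): HEAD=main@B [fix=A main=B]
After op 3 (commit): HEAD=main@C [fix=A main=C]
After op 4 (reset): HEAD=main@A [fix=A main=A]
After op 5 (checkout): HEAD=fix@A [fix=A main=A]
After op 6 (commit): HEAD=fix@D [fix=D main=A]
After op 7 (reset): HEAD=fix@C [fix=C main=A]
After op 8 (commit): HEAD=fix@E [fix=E main=A]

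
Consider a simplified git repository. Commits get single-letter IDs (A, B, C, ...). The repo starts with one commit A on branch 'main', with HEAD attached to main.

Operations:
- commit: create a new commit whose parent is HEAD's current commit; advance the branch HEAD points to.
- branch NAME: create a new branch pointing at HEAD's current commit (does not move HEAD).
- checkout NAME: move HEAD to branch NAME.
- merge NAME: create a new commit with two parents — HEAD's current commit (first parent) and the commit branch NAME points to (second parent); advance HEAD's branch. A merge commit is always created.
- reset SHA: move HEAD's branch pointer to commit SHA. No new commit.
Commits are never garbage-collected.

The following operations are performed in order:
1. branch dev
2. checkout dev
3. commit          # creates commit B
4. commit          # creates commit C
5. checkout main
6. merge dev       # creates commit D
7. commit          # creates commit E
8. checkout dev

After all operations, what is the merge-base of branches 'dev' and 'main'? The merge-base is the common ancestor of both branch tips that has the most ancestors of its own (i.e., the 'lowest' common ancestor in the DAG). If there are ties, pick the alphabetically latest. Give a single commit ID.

Answer: C

Derivation:
After op 1 (branch): HEAD=main@A [dev=A main=A]
After op 2 (checkout): HEAD=dev@A [dev=A main=A]
After op 3 (commit): HEAD=dev@B [dev=B main=A]
After op 4 (commit): HEAD=dev@C [dev=C main=A]
After op 5 (checkout): HEAD=main@A [dev=C main=A]
After op 6 (merge): HEAD=main@D [dev=C main=D]
After op 7 (commit): HEAD=main@E [dev=C main=E]
After op 8 (checkout): HEAD=dev@C [dev=C main=E]
ancestors(dev=C): ['A', 'B', 'C']
ancestors(main=E): ['A', 'B', 'C', 'D', 'E']
common: ['A', 'B', 'C']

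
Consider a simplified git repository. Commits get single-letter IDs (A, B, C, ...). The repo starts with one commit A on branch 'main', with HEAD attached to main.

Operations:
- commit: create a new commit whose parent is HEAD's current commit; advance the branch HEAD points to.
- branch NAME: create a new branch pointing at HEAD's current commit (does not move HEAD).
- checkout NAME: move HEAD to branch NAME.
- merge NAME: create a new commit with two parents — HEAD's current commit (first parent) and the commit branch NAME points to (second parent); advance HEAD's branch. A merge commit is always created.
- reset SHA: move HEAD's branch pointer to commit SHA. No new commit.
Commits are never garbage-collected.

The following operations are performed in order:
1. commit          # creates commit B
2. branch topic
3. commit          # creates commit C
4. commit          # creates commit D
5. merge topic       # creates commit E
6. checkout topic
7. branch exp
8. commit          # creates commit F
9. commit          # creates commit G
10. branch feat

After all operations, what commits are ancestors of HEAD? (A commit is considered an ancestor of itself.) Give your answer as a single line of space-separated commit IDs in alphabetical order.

After op 1 (commit): HEAD=main@B [main=B]
After op 2 (branch): HEAD=main@B [main=B topic=B]
After op 3 (commit): HEAD=main@C [main=C topic=B]
After op 4 (commit): HEAD=main@D [main=D topic=B]
After op 5 (merge): HEAD=main@E [main=E topic=B]
After op 6 (checkout): HEAD=topic@B [main=E topic=B]
After op 7 (branch): HEAD=topic@B [exp=B main=E topic=B]
After op 8 (commit): HEAD=topic@F [exp=B main=E topic=F]
After op 9 (commit): HEAD=topic@G [exp=B main=E topic=G]
After op 10 (branch): HEAD=topic@G [exp=B feat=G main=E topic=G]

Answer: A B F G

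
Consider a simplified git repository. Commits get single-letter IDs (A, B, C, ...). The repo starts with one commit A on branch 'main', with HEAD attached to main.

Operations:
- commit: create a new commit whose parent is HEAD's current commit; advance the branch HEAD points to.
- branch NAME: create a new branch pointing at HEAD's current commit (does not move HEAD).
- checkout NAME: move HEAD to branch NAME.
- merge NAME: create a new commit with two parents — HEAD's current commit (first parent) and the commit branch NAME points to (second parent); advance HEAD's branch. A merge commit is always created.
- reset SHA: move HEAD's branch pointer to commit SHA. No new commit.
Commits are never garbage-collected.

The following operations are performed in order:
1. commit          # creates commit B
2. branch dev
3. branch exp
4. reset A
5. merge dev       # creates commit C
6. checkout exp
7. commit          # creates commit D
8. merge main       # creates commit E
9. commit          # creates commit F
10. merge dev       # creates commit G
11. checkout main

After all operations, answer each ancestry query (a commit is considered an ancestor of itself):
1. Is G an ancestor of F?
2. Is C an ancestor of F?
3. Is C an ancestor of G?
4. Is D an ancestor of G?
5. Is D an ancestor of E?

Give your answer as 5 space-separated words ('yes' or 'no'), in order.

Answer: no yes yes yes yes

Derivation:
After op 1 (commit): HEAD=main@B [main=B]
After op 2 (branch): HEAD=main@B [dev=B main=B]
After op 3 (branch): HEAD=main@B [dev=B exp=B main=B]
After op 4 (reset): HEAD=main@A [dev=B exp=B main=A]
After op 5 (merge): HEAD=main@C [dev=B exp=B main=C]
After op 6 (checkout): HEAD=exp@B [dev=B exp=B main=C]
After op 7 (commit): HEAD=exp@D [dev=B exp=D main=C]
After op 8 (merge): HEAD=exp@E [dev=B exp=E main=C]
After op 9 (commit): HEAD=exp@F [dev=B exp=F main=C]
After op 10 (merge): HEAD=exp@G [dev=B exp=G main=C]
After op 11 (checkout): HEAD=main@C [dev=B exp=G main=C]
ancestors(F) = {A,B,C,D,E,F}; G in? no
ancestors(F) = {A,B,C,D,E,F}; C in? yes
ancestors(G) = {A,B,C,D,E,F,G}; C in? yes
ancestors(G) = {A,B,C,D,E,F,G}; D in? yes
ancestors(E) = {A,B,C,D,E}; D in? yes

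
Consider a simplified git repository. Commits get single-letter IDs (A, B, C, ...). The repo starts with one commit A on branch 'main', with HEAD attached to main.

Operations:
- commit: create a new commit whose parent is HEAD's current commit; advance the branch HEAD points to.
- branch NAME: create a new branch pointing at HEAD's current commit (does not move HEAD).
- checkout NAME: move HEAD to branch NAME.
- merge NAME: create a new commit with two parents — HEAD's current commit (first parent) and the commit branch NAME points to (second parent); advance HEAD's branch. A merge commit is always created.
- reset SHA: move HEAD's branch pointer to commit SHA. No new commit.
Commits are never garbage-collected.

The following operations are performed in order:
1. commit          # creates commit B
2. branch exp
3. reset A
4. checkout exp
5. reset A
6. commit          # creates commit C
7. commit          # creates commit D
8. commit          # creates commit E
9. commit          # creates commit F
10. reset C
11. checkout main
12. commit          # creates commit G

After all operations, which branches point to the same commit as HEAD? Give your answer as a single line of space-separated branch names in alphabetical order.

Answer: main

Derivation:
After op 1 (commit): HEAD=main@B [main=B]
After op 2 (branch): HEAD=main@B [exp=B main=B]
After op 3 (reset): HEAD=main@A [exp=B main=A]
After op 4 (checkout): HEAD=exp@B [exp=B main=A]
After op 5 (reset): HEAD=exp@A [exp=A main=A]
After op 6 (commit): HEAD=exp@C [exp=C main=A]
After op 7 (commit): HEAD=exp@D [exp=D main=A]
After op 8 (commit): HEAD=exp@E [exp=E main=A]
After op 9 (commit): HEAD=exp@F [exp=F main=A]
After op 10 (reset): HEAD=exp@C [exp=C main=A]
After op 11 (checkout): HEAD=main@A [exp=C main=A]
After op 12 (commit): HEAD=main@G [exp=C main=G]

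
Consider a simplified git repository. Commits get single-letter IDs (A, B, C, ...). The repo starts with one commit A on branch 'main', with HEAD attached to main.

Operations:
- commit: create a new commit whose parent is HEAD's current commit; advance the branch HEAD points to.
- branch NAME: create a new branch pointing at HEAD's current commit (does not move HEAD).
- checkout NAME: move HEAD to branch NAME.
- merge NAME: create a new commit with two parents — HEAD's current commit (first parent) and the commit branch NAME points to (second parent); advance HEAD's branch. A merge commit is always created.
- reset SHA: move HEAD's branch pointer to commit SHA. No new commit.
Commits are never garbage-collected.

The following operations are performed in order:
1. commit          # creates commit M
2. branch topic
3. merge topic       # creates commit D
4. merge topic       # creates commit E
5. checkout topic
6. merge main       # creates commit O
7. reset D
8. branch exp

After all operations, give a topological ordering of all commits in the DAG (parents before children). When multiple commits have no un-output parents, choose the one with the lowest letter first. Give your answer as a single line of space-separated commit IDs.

Answer: A M D E O

Derivation:
After op 1 (commit): HEAD=main@M [main=M]
After op 2 (branch): HEAD=main@M [main=M topic=M]
After op 3 (merge): HEAD=main@D [main=D topic=M]
After op 4 (merge): HEAD=main@E [main=E topic=M]
After op 5 (checkout): HEAD=topic@M [main=E topic=M]
After op 6 (merge): HEAD=topic@O [main=E topic=O]
After op 7 (reset): HEAD=topic@D [main=E topic=D]
After op 8 (branch): HEAD=topic@D [exp=D main=E topic=D]
commit A: parents=[]
commit D: parents=['M', 'M']
commit E: parents=['D', 'M']
commit M: parents=['A']
commit O: parents=['M', 'E']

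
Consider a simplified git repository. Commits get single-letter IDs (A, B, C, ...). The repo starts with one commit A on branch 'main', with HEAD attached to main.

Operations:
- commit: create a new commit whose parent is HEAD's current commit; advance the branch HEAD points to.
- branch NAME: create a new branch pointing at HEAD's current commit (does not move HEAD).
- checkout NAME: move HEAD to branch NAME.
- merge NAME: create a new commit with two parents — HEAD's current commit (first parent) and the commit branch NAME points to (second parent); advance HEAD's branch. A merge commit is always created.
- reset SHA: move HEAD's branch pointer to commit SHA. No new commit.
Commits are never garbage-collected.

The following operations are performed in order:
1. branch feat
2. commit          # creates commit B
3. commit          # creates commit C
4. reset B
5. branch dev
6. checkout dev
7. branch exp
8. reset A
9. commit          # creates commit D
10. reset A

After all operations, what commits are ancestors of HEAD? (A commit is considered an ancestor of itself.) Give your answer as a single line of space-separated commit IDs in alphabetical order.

Answer: A

Derivation:
After op 1 (branch): HEAD=main@A [feat=A main=A]
After op 2 (commit): HEAD=main@B [feat=A main=B]
After op 3 (commit): HEAD=main@C [feat=A main=C]
After op 4 (reset): HEAD=main@B [feat=A main=B]
After op 5 (branch): HEAD=main@B [dev=B feat=A main=B]
After op 6 (checkout): HEAD=dev@B [dev=B feat=A main=B]
After op 7 (branch): HEAD=dev@B [dev=B exp=B feat=A main=B]
After op 8 (reset): HEAD=dev@A [dev=A exp=B feat=A main=B]
After op 9 (commit): HEAD=dev@D [dev=D exp=B feat=A main=B]
After op 10 (reset): HEAD=dev@A [dev=A exp=B feat=A main=B]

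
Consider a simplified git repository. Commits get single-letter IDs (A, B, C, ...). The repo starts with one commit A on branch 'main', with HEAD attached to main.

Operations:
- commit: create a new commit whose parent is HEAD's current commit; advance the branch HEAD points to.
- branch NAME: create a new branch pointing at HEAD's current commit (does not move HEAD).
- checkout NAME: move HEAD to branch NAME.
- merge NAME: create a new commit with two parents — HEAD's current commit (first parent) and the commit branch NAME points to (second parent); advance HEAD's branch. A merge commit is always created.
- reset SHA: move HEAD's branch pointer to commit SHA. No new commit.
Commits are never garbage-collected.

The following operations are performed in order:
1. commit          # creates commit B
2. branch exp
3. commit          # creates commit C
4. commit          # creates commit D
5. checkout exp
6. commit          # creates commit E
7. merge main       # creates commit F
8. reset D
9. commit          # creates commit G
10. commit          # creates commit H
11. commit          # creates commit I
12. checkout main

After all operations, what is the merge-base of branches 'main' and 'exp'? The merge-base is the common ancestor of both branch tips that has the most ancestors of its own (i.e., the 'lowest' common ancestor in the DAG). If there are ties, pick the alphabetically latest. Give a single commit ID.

After op 1 (commit): HEAD=main@B [main=B]
After op 2 (branch): HEAD=main@B [exp=B main=B]
After op 3 (commit): HEAD=main@C [exp=B main=C]
After op 4 (commit): HEAD=main@D [exp=B main=D]
After op 5 (checkout): HEAD=exp@B [exp=B main=D]
After op 6 (commit): HEAD=exp@E [exp=E main=D]
After op 7 (merge): HEAD=exp@F [exp=F main=D]
After op 8 (reset): HEAD=exp@D [exp=D main=D]
After op 9 (commit): HEAD=exp@G [exp=G main=D]
After op 10 (commit): HEAD=exp@H [exp=H main=D]
After op 11 (commit): HEAD=exp@I [exp=I main=D]
After op 12 (checkout): HEAD=main@D [exp=I main=D]
ancestors(main=D): ['A', 'B', 'C', 'D']
ancestors(exp=I): ['A', 'B', 'C', 'D', 'G', 'H', 'I']
common: ['A', 'B', 'C', 'D']

Answer: D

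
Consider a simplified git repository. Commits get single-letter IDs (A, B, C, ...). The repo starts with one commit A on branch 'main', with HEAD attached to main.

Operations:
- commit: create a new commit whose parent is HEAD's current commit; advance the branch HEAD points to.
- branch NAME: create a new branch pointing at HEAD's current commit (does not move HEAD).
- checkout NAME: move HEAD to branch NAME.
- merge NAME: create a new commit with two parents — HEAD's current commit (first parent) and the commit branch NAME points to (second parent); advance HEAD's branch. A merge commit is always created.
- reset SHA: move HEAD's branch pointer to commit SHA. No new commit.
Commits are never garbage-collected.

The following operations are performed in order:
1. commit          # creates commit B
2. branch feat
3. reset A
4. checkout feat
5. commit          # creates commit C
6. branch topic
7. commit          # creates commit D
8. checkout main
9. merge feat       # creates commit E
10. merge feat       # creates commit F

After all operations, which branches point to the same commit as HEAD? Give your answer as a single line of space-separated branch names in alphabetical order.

After op 1 (commit): HEAD=main@B [main=B]
After op 2 (branch): HEAD=main@B [feat=B main=B]
After op 3 (reset): HEAD=main@A [feat=B main=A]
After op 4 (checkout): HEAD=feat@B [feat=B main=A]
After op 5 (commit): HEAD=feat@C [feat=C main=A]
After op 6 (branch): HEAD=feat@C [feat=C main=A topic=C]
After op 7 (commit): HEAD=feat@D [feat=D main=A topic=C]
After op 8 (checkout): HEAD=main@A [feat=D main=A topic=C]
After op 9 (merge): HEAD=main@E [feat=D main=E topic=C]
After op 10 (merge): HEAD=main@F [feat=D main=F topic=C]

Answer: main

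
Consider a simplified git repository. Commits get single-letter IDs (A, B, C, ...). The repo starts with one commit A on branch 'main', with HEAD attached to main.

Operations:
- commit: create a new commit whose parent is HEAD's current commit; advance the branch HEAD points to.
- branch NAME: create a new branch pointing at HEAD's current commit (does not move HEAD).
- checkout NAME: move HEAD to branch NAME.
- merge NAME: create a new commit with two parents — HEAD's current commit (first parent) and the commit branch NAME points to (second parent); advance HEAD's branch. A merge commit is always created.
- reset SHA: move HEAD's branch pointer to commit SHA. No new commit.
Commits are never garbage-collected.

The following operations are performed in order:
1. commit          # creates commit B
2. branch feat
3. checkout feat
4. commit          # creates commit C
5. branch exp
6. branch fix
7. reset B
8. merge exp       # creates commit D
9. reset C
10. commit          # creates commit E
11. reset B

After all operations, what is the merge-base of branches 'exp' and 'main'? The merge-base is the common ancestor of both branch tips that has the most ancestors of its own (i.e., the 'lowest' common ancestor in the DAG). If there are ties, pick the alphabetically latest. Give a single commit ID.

After op 1 (commit): HEAD=main@B [main=B]
After op 2 (branch): HEAD=main@B [feat=B main=B]
After op 3 (checkout): HEAD=feat@B [feat=B main=B]
After op 4 (commit): HEAD=feat@C [feat=C main=B]
After op 5 (branch): HEAD=feat@C [exp=C feat=C main=B]
After op 6 (branch): HEAD=feat@C [exp=C feat=C fix=C main=B]
After op 7 (reset): HEAD=feat@B [exp=C feat=B fix=C main=B]
After op 8 (merge): HEAD=feat@D [exp=C feat=D fix=C main=B]
After op 9 (reset): HEAD=feat@C [exp=C feat=C fix=C main=B]
After op 10 (commit): HEAD=feat@E [exp=C feat=E fix=C main=B]
After op 11 (reset): HEAD=feat@B [exp=C feat=B fix=C main=B]
ancestors(exp=C): ['A', 'B', 'C']
ancestors(main=B): ['A', 'B']
common: ['A', 'B']

Answer: B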